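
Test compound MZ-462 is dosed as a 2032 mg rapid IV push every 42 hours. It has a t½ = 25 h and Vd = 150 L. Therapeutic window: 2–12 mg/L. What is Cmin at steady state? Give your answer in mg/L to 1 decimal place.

Over one 42-h interval, 42/25 ≈ 1.68 half-lives elapse, leaving f ≈ 0.3121 of each dose.
Accumulation ratio R = 1/(1 − f) ≈ 1/0.6879 ≈ 1.4537.
Single-dose peak C₀ = D/Vd = 2032/150 ≈ 13.547 mg/L.
Steady-state peak Cmax,ss = C₀·R ≈ 13.547 × 1.4537 ≈ 19.693 mg/L.
Steady-state trough Cmin,ss = Cmax,ss·f ≈ 19.693 × 0.3121 ≈ 6.146 mg/L.
Trough 6.1 mg/L vs MEC 2 mg/L: adequate.

6.1 mg/L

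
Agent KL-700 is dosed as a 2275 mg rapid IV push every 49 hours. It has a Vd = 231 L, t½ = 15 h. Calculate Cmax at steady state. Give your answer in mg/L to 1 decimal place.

11.0 mg/L

τ/t½ = 49/15 ≈ 3.2667, so fraction remaining f = (1/2)^(49/15) ≈ 0.1039.
Accumulation ratio R = 1/(1 − f) ≈ 1/0.8961 ≈ 1.1159.
Each bolus raises the concentration by D/Vd = 2275/231 ≈ 9.848 mg/L.
Steady-state peak Cmax,ss = C₀·R ≈ 9.848 × 1.1159 ≈ 10.989 mg/L.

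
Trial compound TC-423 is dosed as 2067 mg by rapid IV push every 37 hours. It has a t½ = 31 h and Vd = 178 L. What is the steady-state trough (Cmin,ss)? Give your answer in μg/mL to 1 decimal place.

9.0 μg/mL

τ/t½ = 37/31 ≈ 1.1935, so fraction remaining f = (1/2)^(37/31) ≈ 0.4372.
Accumulation ratio R = 1/(1 − f) ≈ 1/0.5628 ≈ 1.7768.
Single-dose peak C₀ = D/Vd = 2067/178 ≈ 11.612 μg/mL.
Cmax,ss = C₀/(1 − f) ≈ 11.612/0.5628 ≈ 20.633 μg/mL.
One interval later, Cmin,ss = Cmax,ss·e^(−kτ) ≈ 20.633 × 0.4372 ≈ 9.021 μg/mL.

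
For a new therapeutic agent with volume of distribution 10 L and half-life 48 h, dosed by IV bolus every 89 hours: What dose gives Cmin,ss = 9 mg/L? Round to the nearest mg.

235 mg

τ/t½ = 89/48 ≈ 1.8542, so f = (1/2)^(89/48) ≈ 0.276592.
Cmin,ss = (D/Vd)·f/(1−f), so D = Cmin,ss·Vd·(1−f)/f.
D = 9 × 10 × (1−f)/f ≈ 9 × 10 × 2.61543 ≈ 235.39 mg.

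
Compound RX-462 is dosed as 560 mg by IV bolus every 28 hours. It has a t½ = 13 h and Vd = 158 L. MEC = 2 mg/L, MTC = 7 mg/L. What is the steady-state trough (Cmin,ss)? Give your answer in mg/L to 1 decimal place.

1.0 mg/L

Over one 28-h interval, 28/13 ≈ 2.1538 half-lives elapse, leaving f ≈ 0.2247 of each dose.
At steady state, accumulation factor R = 1/(1 − e^(−kτ)) ≈ 1.2898.
Each bolus raises the concentration by D/Vd = 560/158 ≈ 3.544 mg/L.
Steady-state peak Cmax,ss = C₀·R ≈ 3.544 × 1.2898 ≈ 4.571 mg/L.
Steady-state trough Cmin,ss = Cmax,ss·f ≈ 4.571 × 0.2247 ≈ 1.027 mg/L.
Trough 1.0 mg/L vs MEC 2 mg/L: subtherapeutic.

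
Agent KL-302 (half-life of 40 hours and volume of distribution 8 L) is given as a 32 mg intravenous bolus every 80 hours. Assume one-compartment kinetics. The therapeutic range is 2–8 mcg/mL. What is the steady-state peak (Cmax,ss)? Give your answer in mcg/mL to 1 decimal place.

τ = 80 h = 2 half-lives, so f = (1/2)^2 = 0.25.
Accumulation ratio R = 1/(1 − f) = 1/0.75 = 4/3.
Single-dose peak C₀ = D/Vd = 32/8 = 4 mcg/mL.
Steady-state peak Cmax,ss = C₀·R = 4 × 4/3 ≈ 5.333 mcg/mL.
Peak 5.3 mcg/mL vs MTC 8 mcg/mL: below toxic threshold.

5.3 mcg/mL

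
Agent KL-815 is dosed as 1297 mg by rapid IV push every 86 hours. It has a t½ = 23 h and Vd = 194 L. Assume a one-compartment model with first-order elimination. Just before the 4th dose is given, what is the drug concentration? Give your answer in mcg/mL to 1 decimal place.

f = (1/2)^(τ/t½) = (1/2)^(86/23) ≈ 0.0749.
C₀ = D/Vd = 1297/194 ≈ 6.686 mcg/mL.
Before the 4th dose, 3 doses have been given. Superposition: Cmin = C₀·(f + f² + … + f^3).
≈ 6.686 × (0.0749 + 0.0056 + 0.0004) ≈ 6.686 × 0.0809 ≈ 0.541 mcg/mL.

0.5 mcg/mL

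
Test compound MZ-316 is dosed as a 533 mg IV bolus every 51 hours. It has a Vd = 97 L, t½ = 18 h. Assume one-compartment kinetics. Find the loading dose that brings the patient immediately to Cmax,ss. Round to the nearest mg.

620 mg

f = (1/2)^(51/18) ≈ 0.140308; accumulation ratio R = 1/(1−f) ≈ 1.16321.
Loading dose to hit Cmax,ss on first dose: D_load = D_maint·R ≈ 533 × 1.16321 ≈ 619.99 mg.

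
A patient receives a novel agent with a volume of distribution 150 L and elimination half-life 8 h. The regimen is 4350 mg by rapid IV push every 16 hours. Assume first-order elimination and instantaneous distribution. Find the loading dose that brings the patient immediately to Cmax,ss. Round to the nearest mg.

5800 mg

f = (1/2)^(16/8) ≈ 0.250000; accumulation ratio R = 1/(1−f) ≈ 1.33333.
Loading dose to hit Cmax,ss on first dose: D_load = D_maint·R ≈ 4350 × 1.33333 ≈ 5799.99 mg.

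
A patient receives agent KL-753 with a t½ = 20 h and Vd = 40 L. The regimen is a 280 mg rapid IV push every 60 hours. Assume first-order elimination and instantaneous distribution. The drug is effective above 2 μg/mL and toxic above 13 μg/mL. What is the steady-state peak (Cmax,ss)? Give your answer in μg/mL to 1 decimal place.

8.0 μg/mL

τ = 60 h = 3 half-lives, so f = (1/2)^3 = 0.125.
Accumulation ratio R = 1/(1 − f) = 1/0.875 = 8/7.
Single-dose peak C₀ = D/Vd = 280/40 = 7 μg/mL.
Steady-state peak Cmax,ss = C₀·R = 7 × 8/7 ≈ 8.000 μg/mL.
Peak 8.0 μg/mL vs MTC 13 μg/mL: below toxic threshold.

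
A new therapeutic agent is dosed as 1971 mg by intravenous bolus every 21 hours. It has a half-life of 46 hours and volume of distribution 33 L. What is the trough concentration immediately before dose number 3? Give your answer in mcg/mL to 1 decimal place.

f = (1/2)^(τ/t½) = (1/2)^(21/46) ≈ 0.7287.
C₀ = D/Vd = 1971/33 ≈ 59.727 mcg/mL.
Before the 3rd dose, 2 doses have been given. Superposition: Cmin = C₀·(f + f²).
≈ 59.727 × (0.7287 + 0.5310) ≈ 59.727 × 1.2597 ≈ 75.238 mcg/mL.

75.2 mcg/mL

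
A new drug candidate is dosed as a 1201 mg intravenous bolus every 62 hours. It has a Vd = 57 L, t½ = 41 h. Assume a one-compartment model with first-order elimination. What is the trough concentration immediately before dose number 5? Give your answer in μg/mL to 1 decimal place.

11.2 μg/mL

f = (1/2)^(τ/t½) = (1/2)^(62/41) ≈ 0.3506.
C₀ = D/Vd = 1201/57 ≈ 21.070 μg/mL.
Before the 5th dose, 4 doses have been given. Superposition: Cmin = C₀·(f + f² + … + f^4).
≈ 21.070 × (0.3506 + 0.1229 + 0.0431 + 0.0151) ≈ 21.070 × 0.5317 ≈ 11.203 μg/mL.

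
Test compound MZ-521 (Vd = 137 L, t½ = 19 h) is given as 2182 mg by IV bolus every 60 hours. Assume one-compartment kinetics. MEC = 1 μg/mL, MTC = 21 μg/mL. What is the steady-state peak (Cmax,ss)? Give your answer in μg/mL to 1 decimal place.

τ/t½ = 60/19 ≈ 3.1579, so fraction remaining f = (1/2)^(60/19) ≈ 0.1120.
Accumulation ratio R = 1/(1 − f) ≈ 1/0.8880 ≈ 1.1261.
Each bolus raises the concentration by D/Vd = 2182/137 ≈ 15.927 μg/mL.
Steady-state peak Cmax,ss = C₀·R ≈ 15.927 × 1.1261 ≈ 17.935 μg/mL.
Peak 17.9 μg/mL vs MTC 21 μg/mL: below toxic threshold.

17.9 μg/mL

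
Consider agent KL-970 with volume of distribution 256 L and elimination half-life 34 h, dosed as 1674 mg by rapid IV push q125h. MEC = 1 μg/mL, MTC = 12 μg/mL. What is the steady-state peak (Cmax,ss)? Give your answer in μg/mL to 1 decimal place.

7.1 μg/mL

τ/t½ = 125/34 ≈ 3.6765, so fraction remaining f = (1/2)^(125/34) ≈ 0.0782.
Accumulation ratio R = 1/(1 − f) ≈ 1/0.9218 ≈ 1.0848.
Each bolus raises the concentration by D/Vd = 1674/256 ≈ 6.539 μg/mL.
Cmax,ss = C₀/(1 − f) ≈ 6.539/0.9218 ≈ 7.094 μg/mL.
Peak 7.1 μg/mL vs MTC 12 μg/mL: below toxic threshold.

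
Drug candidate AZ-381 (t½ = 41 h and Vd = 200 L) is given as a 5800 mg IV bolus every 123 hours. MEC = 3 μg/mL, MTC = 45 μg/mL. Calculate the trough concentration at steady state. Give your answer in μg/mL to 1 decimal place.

4.1 μg/mL

The dosing interval is 3 half-lives, so f = 2^(−3) = 0.125.
At steady state, R = 1/(1 − 0.125) = 8/7.
Single-dose peak C₀ = D/Vd = 5800/200 = 29 μg/mL.
Steady-state peak Cmax,ss = C₀·R = 29 × 8/7 ≈ 33.143 μg/mL.
Steady-state trough Cmin,ss = Cmax,ss·f ≈ 33.143 × 0.125 ≈ 4.143 μg/mL.
Trough 4.1 μg/mL vs MEC 3 μg/mL: adequate.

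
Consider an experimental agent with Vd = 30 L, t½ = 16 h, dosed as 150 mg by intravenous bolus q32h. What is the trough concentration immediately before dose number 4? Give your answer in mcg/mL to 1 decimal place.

f = (1/2)^(τ/t½) = (1/2)^(32/16) ≈ 0.2500.
C₀ = D/Vd = 150/30 ≈ 5.000 mcg/mL.
Before the 4th dose, 3 doses have been given. Superposition: Cmin = C₀·(f + f² + … + f^3).
≈ 5.000 × (0.2500 + 0.0625 + 0.0156) ≈ 5.000 × 0.3281 ≈ 1.641 mcg/mL.

1.6 mcg/mL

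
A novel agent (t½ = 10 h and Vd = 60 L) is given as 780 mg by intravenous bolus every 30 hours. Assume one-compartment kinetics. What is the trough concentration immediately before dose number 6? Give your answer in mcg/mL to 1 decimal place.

f = (1/2)^(τ/t½) = (1/2)^(30/10) ≈ 0.1250.
C₀ = D/Vd = 780/60 ≈ 13.000 mcg/mL.
Before the 6th dose, 5 doses have been given. Superposition: Cmin = C₀·(f + f² + … + f^5).
≈ 13.000 × (0.1250 + 0.0156 + 0.0020 + 0.0002 + 0.0000) ≈ 13.000 × 0.1428 ≈ 1.856 mcg/mL.

1.9 mcg/mL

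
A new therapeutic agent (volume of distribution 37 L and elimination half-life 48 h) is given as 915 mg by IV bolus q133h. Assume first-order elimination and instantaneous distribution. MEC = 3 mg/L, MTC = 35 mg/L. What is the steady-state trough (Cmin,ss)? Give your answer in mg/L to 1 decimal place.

4.2 mg/L

k = ln2/t½ = ln2/48 ≈ 0.014441 h⁻¹; fraction remaining f = e^(−kτ) = e^(−0.014441×133) ≈ 0.1465.
At steady state, accumulation factor R = 1/(1 − e^(−kτ)) ≈ 1.1716.
Each bolus raises the concentration by D/Vd = 915/37 ≈ 24.730 mg/L.
Steady-state peak Cmax,ss = C₀·R ≈ 24.730 × 1.1716 ≈ 28.974 mg/L.
Steady-state trough Cmin,ss = Cmax,ss·f ≈ 28.974 × 0.1465 ≈ 4.245 mg/L.
Trough 4.2 mg/L vs MEC 3 mg/L: adequate.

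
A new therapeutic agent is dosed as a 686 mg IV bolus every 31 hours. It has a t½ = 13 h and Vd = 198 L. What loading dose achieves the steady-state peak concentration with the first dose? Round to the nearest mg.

f = (1/2)^(31/13) ≈ 0.191496; accumulation ratio R = 1/(1−f) ≈ 1.23685.
Loading dose to hit Cmax,ss on first dose: D_load = D_maint·R ≈ 686 × 1.23685 ≈ 848.48 mg.

848 mg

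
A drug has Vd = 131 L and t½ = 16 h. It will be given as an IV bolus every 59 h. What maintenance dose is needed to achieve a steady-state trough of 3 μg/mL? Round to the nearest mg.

τ/t½ = 59/16 ≈ 3.6875, so f = (1/2)^(59/16) ≈ 0.077616.
Cmin,ss = (D/Vd)·f/(1−f), so D = Cmin,ss·Vd·(1−f)/f.
D = 3 × 131 × (1−f)/f ≈ 3 × 131 × 11.88394 ≈ 4670.39 mg.

4670 mg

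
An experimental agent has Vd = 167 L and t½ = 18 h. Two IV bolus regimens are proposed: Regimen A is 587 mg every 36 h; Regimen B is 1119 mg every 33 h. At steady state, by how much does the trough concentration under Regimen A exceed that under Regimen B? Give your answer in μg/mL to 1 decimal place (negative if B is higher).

-1.4 μg/mL

Regimen A: f = (1/2)^(36/18) ≈ 0.2500; Cmin,ss = (587/167)·f/(1−f) ≈ 1.172 μg/mL.
Regimen B: f = (1/2)^(33/18) ≈ 0.2806; Cmin,ss = (1119/167)·f/(1−f) ≈ 2.614 μg/mL.
Difference ≈ 1.172 − 2.614 ≈ -1.442 μg/mL.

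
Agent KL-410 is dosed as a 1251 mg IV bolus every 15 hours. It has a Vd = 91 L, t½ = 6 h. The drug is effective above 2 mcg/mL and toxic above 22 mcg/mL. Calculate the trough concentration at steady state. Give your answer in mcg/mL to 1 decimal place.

3.0 mcg/mL

k = ln2/t½ = ln2/6 ≈ 0.115525 h⁻¹; fraction remaining f = e^(−kτ) = e^(−0.115525×15) ≈ 0.1768.
Each bolus raises the concentration by D/Vd = 1251/91 ≈ 13.747 mcg/mL.
Steady-state trough Cmin,ss = C₀·f/(1−f) ≈ 13.747 × 0.1768/0.8232 ≈ 2.952 mcg/mL.
Trough 3.0 mcg/mL vs MEC 2 mcg/mL: adequate.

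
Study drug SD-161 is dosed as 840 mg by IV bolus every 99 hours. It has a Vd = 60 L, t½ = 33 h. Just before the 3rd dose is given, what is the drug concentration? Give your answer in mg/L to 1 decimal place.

f = (1/2)^(τ/t½) = (1/2)^(99/33) ≈ 0.1250.
C₀ = D/Vd = 840/60 ≈ 14.000 mg/L.
Before the 3rd dose, 2 doses have been given. Superposition: Cmin = C₀·(f + f²).
≈ 14.000 × (0.1250 + 0.0156) ≈ 14.000 × 0.1406 ≈ 1.968 mg/L.

2.0 mg/L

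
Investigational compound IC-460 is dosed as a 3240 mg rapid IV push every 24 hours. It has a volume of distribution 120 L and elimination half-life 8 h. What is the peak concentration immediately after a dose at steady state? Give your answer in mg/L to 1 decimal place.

The dosing interval is 3 half-lives, so f = 2^(−3) = 0.125.
At steady state, R = 1/(1 − 0.125) = 8/7.
Single-dose peak C₀ = D/Vd = 3240/120 = 27 mg/L.
Steady-state peak Cmax,ss = C₀·R = 27 × 8/7 ≈ 30.857 mg/L.

30.9 mg/L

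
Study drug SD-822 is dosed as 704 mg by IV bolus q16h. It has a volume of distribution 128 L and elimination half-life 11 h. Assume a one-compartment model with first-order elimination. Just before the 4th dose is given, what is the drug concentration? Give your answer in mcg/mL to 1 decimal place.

3.0 mcg/mL

f = (1/2)^(τ/t½) = (1/2)^(16/11) ≈ 0.3649.
C₀ = D/Vd = 704/128 ≈ 5.500 mcg/mL.
Before the 4th dose, 3 doses have been given. Superposition: Cmin = C₀·(f + f² + … + f^3).
≈ 5.500 × (0.3649 + 0.1332 + 0.0486) ≈ 5.500 × 0.5467 ≈ 3.007 mcg/mL.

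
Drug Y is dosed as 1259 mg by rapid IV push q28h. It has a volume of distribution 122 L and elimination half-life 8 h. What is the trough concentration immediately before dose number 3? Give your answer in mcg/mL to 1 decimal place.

f = (1/2)^(τ/t½) = (1/2)^(28/8) ≈ 0.0884.
C₀ = D/Vd = 1259/122 ≈ 10.320 mcg/mL.
Before the 3rd dose, 2 doses have been given. Superposition: Cmin = C₀·(f + f²).
≈ 10.320 × (0.0884 + 0.0078) ≈ 10.320 × 0.0962 ≈ 0.993 mcg/mL.

1.0 mcg/mL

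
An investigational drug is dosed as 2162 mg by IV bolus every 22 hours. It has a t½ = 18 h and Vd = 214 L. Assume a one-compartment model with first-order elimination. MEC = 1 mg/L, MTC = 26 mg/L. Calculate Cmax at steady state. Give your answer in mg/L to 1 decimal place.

k = ln2/t½ = ln2/18 ≈ 0.038508 h⁻¹; fraction remaining f = e^(−kτ) = e^(−0.038508×22) ≈ 0.4286.
Accumulation ratio R = 1/(1 − f) ≈ 1/0.5714 ≈ 1.7501.
Each bolus raises the concentration by D/Vd = 2162/214 ≈ 10.103 mg/L.
Steady-state peak Cmax,ss = C₀·R ≈ 10.103 × 1.7501 ≈ 17.681 mg/L.
Peak 17.7 mg/L vs MTC 26 mg/L: below toxic threshold.

17.7 mg/L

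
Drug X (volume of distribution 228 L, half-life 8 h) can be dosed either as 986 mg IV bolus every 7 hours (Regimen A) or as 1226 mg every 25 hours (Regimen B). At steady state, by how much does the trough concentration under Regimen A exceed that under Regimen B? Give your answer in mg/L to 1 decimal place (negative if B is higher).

Regimen A: f = (1/2)^(7/8) ≈ 0.5453; Cmin,ss = (986/228)·f/(1−f) ≈ 5.186 mg/L.
Regimen B: f = (1/2)^(25/8) ≈ 0.1146; Cmin,ss = (1226/228)·f/(1−f) ≈ 0.696 mg/L.
Difference ≈ 5.186 − 0.696 ≈ 4.490 mg/L.

4.5 mg/L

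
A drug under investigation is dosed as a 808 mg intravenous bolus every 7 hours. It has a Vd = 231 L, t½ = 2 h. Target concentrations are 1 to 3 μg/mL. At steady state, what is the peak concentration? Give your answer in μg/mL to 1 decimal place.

3.8 μg/mL

Over one 7-h interval, 7/2 ≈ 3.5 half-lives elapse, leaving f ≈ 0.0884 of each dose.
At steady state, accumulation factor R = 1/(1 − e^(−kτ)) ≈ 1.0970.
Single-dose peak C₀ = D/Vd = 808/231 ≈ 3.498 μg/mL.
Steady-state peak Cmax,ss = C₀·R ≈ 3.498 × 1.0970 ≈ 3.837 μg/mL.
Peak 3.8 μg/mL vs MTC 3 μg/mL: exceeds toxic threshold.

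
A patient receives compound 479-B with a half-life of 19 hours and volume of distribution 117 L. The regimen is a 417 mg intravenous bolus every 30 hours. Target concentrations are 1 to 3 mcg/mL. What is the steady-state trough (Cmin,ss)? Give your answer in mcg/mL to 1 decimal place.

1.8 mcg/mL

τ/t½ = 30/19 ≈ 1.5789, so fraction remaining f = (1/2)^(30/19) ≈ 0.3347.
Accumulation ratio R = 1/(1 − f) ≈ 1/0.6653 ≈ 1.5031.
Single-dose peak C₀ = D/Vd = 417/117 ≈ 3.564 mcg/mL.
Steady-state peak Cmax,ss = C₀·R ≈ 3.564 × 1.5031 ≈ 5.357 mcg/mL.
One interval later, Cmin,ss = Cmax,ss·e^(−kτ) ≈ 5.357 × 0.3347 ≈ 1.793 mcg/mL.
Trough 1.8 mcg/mL vs MEC 1 mcg/mL: adequate.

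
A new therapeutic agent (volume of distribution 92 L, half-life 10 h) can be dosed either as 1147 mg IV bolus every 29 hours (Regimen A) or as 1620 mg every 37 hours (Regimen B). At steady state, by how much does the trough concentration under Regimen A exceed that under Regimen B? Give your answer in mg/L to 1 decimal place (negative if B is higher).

0.5 mg/L

Regimen A: f = (1/2)^(29/10) ≈ 0.1340; Cmin,ss = (1147/92)·f/(1−f) ≈ 1.929 mg/L.
Regimen B: f = (1/2)^(37/10) ≈ 0.0769; Cmin,ss = (1620/92)·f/(1−f) ≈ 1.467 mg/L.
Difference ≈ 1.929 − 1.467 ≈ 0.462 mg/L.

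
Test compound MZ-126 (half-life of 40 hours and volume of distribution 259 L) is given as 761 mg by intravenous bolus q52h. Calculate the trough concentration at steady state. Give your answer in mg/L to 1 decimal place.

2.0 mg/L

Over one 52-h interval, 52/40 ≈ 1.3 half-lives elapse, leaving f ≈ 0.4061 of each dose.
Accumulation ratio R = 1/(1 − f) ≈ 1/0.5939 ≈ 1.6838.
Each bolus raises the concentration by D/Vd = 761/259 ≈ 2.938 mg/L.
Cmax,ss = C₀/(1 − f) ≈ 2.938/0.5939 ≈ 4.947 mg/L.
One interval later, Cmin,ss = Cmax,ss·e^(−kτ) ≈ 4.947 × 0.4061 ≈ 2.009 mg/L.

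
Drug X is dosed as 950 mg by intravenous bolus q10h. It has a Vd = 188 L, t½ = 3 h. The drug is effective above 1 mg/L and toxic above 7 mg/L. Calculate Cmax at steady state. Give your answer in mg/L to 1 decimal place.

5.6 mg/L

Over one 10-h interval, 10/3 ≈ 3.3333 half-lives elapse, leaving f ≈ 0.0992 of each dose.
At steady state, accumulation factor R = 1/(1 − e^(−kτ)) ≈ 1.1101.
Single-dose peak C₀ = D/Vd = 950/188 ≈ 5.053 mg/L.
Steady-state peak Cmax,ss = C₀·R ≈ 5.053 × 1.1101 ≈ 5.609 mg/L.
Peak 5.6 mg/L vs MTC 7 mg/L: below toxic threshold.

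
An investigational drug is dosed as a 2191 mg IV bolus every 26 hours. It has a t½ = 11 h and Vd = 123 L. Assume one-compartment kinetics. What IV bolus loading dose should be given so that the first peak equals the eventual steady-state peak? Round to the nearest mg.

2719 mg

f = (1/2)^(26/11) ≈ 0.194301; accumulation ratio R = 1/(1−f) ≈ 1.24116.
Loading dose to hit Cmax,ss on first dose: D_load = D_maint·R ≈ 2191 × 1.24116 ≈ 2719.38 mg.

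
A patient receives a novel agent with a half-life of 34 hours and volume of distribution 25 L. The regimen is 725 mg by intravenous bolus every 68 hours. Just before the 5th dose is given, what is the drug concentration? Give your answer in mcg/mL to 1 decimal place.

9.6 mcg/mL

f = (1/2)^(τ/t½) = (1/2)^(68/34) ≈ 0.2500.
C₀ = D/Vd = 725/25 ≈ 29.000 mcg/mL.
Before the 5th dose, 4 doses have been given. Superposition: Cmin = C₀·(f + f² + … + f^4).
≈ 29.000 × (0.2500 + 0.0625 + 0.0156 + 0.0039) ≈ 29.000 × 0.3320 ≈ 9.628 mcg/mL.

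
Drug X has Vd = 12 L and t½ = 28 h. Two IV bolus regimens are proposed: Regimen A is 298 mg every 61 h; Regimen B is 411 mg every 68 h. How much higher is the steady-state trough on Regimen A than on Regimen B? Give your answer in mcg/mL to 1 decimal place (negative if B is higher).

Regimen A: f = (1/2)^(61/28) ≈ 0.2209; Cmin,ss = (298/12)·f/(1−f) ≈ 7.041 mcg/mL.
Regimen B: f = (1/2)^(68/28) ≈ 0.1857; Cmin,ss = (411/12)·f/(1−f) ≈ 7.811 mcg/mL.
Difference ≈ 7.041 − 7.811 ≈ -0.770 mcg/mL.

-0.8 mcg/mL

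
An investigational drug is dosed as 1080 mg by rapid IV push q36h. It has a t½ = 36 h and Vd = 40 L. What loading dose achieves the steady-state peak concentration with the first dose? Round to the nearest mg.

2160 mg

f = (1/2)^(36/36) ≈ 0.500000; accumulation ratio R = 1/(1−f) ≈ 2.00000.
Loading dose to hit Cmax,ss on first dose: D_load = D_maint·R ≈ 1080 × 2.00000 ≈ 2160.00 mg.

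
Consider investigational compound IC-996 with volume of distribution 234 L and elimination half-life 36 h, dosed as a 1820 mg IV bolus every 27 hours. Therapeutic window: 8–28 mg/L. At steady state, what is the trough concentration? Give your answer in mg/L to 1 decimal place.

τ/t½ = 27/36 ≈ 0.75, so fraction remaining f = (1/2)^(27/36) ≈ 0.5946.
Accumulation ratio R = 1/(1 − f) ≈ 1/0.4054 ≈ 2.4667.
Each bolus raises the concentration by D/Vd = 1820/234 ≈ 7.778 mg/L.
Steady-state peak Cmax,ss = C₀·R ≈ 7.778 × 2.4667 ≈ 19.186 mg/L.
Steady-state trough Cmin,ss = Cmax,ss·f ≈ 19.186 × 0.5946 ≈ 11.408 mg/L.
Trough 11.4 mg/L vs MEC 8 mg/L: adequate.

11.4 mg/L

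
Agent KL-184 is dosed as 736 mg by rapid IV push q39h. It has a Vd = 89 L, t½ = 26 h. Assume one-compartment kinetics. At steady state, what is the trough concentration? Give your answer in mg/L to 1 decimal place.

4.5 mg/L

τ/t½ = 39/26 ≈ 1.5, so fraction remaining f = (1/2)^(39/26) ≈ 0.3536.
Accumulation ratio R = 1/(1 − f) ≈ 1/0.6464 ≈ 1.5470.
Each bolus raises the concentration by D/Vd = 736/89 ≈ 8.270 mg/L.
Cmax,ss = C₀/(1 − f) ≈ 8.270/0.6464 ≈ 12.794 mg/L.
Steady-state trough Cmin,ss = Cmax,ss·f ≈ 12.794 × 0.3536 ≈ 4.524 mg/L.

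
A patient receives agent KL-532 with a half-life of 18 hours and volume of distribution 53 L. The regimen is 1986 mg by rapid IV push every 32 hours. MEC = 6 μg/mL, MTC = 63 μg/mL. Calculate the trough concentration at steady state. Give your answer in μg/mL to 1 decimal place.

15.4 μg/mL

k = ln2/t½ = ln2/18 ≈ 0.038508 h⁻¹; fraction remaining f = e^(−kτ) = e^(−0.038508×32) ≈ 0.2916.
Accumulation ratio R = 1/(1 − f) ≈ 1/0.7084 ≈ 1.4116.
Single-dose peak C₀ = D/Vd = 1986/53 ≈ 37.472 μg/mL.
Cmax,ss = C₀/(1 − f) ≈ 37.472/0.7084 ≈ 52.897 μg/mL.
One interval later, Cmin,ss = Cmax,ss·e^(−kτ) ≈ 52.897 × 0.2916 ≈ 15.425 μg/mL.
Trough 15.4 μg/mL vs MEC 6 μg/mL: adequate.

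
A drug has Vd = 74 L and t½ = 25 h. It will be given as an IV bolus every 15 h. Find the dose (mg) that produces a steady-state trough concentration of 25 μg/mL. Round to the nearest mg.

954 mg

τ/t½ = 15/25 ≈ 0.6, so f = (1/2)^(15/25) ≈ 0.659754.
Cmin,ss = (D/Vd)·f/(1−f), so D = Cmin,ss·Vd·(1−f)/f.
D = 25 × 74 × (1−f)/f ≈ 25 × 74 × 0.51572 ≈ 954.08 mg.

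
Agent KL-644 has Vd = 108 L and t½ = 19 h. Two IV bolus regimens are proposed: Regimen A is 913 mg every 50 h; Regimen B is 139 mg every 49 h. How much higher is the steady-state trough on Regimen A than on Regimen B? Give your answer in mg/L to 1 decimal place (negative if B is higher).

Regimen A: f = (1/2)^(50/19) ≈ 0.1614; Cmin,ss = (913/108)·f/(1−f) ≈ 1.627 mg/L.
Regimen B: f = (1/2)^(49/19) ≈ 0.1674; Cmin,ss = (139/108)·f/(1−f) ≈ 0.259 mg/L.
Difference ≈ 1.627 − 0.259 ≈ 1.368 mg/L.

1.4 mg/L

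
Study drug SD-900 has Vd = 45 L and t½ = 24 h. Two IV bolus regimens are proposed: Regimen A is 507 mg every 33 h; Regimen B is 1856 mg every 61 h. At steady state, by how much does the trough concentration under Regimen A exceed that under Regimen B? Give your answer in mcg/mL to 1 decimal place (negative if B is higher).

Regimen A: f = (1/2)^(33/24) ≈ 0.3856; Cmin,ss = (507/45)·f/(1−f) ≈ 7.071 mcg/mL.
Regimen B: f = (1/2)^(61/24) ≈ 0.1717; Cmin,ss = (1856/45)·f/(1−f) ≈ 8.550 mcg/mL.
Difference ≈ 7.071 − 8.550 ≈ -1.479 mcg/mL.

-1.5 mcg/mL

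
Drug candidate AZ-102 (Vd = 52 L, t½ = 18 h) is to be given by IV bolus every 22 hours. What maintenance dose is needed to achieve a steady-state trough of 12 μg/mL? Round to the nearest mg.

832 mg

τ/t½ = 22/18 ≈ 1.2222, so f = (1/2)^(22/18) ≈ 0.428622.
Cmin,ss = (D/Vd)·f/(1−f), so D = Cmin,ss·Vd·(1−f)/f.
D = 12 × 52 × (1−f)/f ≈ 12 × 52 × 1.33306 ≈ 831.83 mg.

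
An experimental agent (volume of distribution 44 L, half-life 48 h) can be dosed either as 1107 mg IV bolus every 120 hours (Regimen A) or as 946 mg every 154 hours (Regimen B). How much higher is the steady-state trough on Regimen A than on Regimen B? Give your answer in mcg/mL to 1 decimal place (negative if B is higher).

Regimen A: f = (1/2)^(120/48) ≈ 0.1768; Cmin,ss = (1107/44)·f/(1−f) ≈ 5.403 mcg/mL.
Regimen B: f = (1/2)^(154/48) ≈ 0.1082; Cmin,ss = (946/44)·f/(1−f) ≈ 2.609 mcg/mL.
Difference ≈ 5.403 − 2.609 ≈ 2.794 mcg/mL.

2.8 mcg/mL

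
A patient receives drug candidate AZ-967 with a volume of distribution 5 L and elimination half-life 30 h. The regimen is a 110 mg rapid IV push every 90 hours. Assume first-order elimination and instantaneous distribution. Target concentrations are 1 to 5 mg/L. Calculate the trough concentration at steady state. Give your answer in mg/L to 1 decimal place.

The dosing interval is 3 half-lives, so f = 2^(−3) = 0.125.
At steady state, R = 1/(1 − 0.125) = 8/7.
Single-dose peak C₀ = D/Vd = 110/5 = 22 mg/L.
Steady-state peak Cmax,ss = C₀·R = 22 × 8/7 ≈ 25.143 mg/L.
Steady-state trough Cmin,ss = Cmax,ss·f ≈ 25.143 × 0.125 ≈ 3.143 mg/L.
Trough 3.1 mg/L vs MEC 1 mg/L: adequate.

3.1 mg/L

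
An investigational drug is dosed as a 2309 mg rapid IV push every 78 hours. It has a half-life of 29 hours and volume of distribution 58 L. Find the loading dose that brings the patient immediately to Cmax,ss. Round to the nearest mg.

f = (1/2)^(78/29) ≈ 0.155001; accumulation ratio R = 1/(1−f) ≈ 1.18343.
Loading dose to hit Cmax,ss on first dose: D_load = D_maint·R ≈ 2309 × 1.18343 ≈ 2732.54 mg.

2733 mg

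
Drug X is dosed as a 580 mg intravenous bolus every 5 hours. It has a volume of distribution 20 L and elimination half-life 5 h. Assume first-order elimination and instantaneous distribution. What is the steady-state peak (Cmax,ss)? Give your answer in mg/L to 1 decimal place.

τ = 5 h = 1 half-life, so f = (1/2)^1 = 0.5.
At steady state, R = 1/(1 − 0.5) = 2/1.
Single-dose peak C₀ = D/Vd = 580/20 = 29 mg/L.
Steady-state peak Cmax,ss = C₀·R = 29 × 2/1 ≈ 58.000 mg/L.

58.0 mg/L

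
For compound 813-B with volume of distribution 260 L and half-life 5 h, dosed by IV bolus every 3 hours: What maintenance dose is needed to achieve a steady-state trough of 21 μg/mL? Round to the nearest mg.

2816 mg

τ/t½ = 3/5 ≈ 0.6, so f = (1/2)^(3/5) ≈ 0.659754.
Cmin,ss = (D/Vd)·f/(1−f), so D = Cmin,ss·Vd·(1−f)/f.
D = 21 × 260 × (1−f)/f ≈ 21 × 260 × 0.51572 ≈ 2815.83 mg.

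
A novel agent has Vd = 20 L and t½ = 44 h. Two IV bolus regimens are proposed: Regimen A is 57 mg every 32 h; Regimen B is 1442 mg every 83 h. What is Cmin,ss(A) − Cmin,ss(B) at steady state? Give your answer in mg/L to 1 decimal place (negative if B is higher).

Regimen A: f = (1/2)^(32/44) ≈ 0.6040; Cmin,ss = (57/20)·f/(1−f) ≈ 4.347 mg/L.
Regimen B: f = (1/2)^(83/44) ≈ 0.2705; Cmin,ss = (1442/20)·f/(1−f) ≈ 26.735 mg/L.
Difference ≈ 4.347 − 26.735 ≈ -22.388 mg/L.

-22.4 mg/L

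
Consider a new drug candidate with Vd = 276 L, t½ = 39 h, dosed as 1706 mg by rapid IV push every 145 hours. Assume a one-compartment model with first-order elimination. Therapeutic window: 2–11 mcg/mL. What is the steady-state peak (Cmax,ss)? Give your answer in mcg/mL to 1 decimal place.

6.7 mcg/mL

k = ln2/t½ = ln2/39 ≈ 0.017773 h⁻¹; fraction remaining f = e^(−kτ) = e^(−0.017773×145) ≈ 0.0760.
Accumulation ratio R = 1/(1 − f) ≈ 1/0.9240 ≈ 1.0823.
Single-dose peak C₀ = D/Vd = 1706/276 ≈ 6.181 mcg/mL.
Cmax,ss = C₀/(1 − f) ≈ 6.181/0.9240 ≈ 6.689 mcg/mL.
Peak 6.7 mcg/mL vs MTC 11 mcg/mL: below toxic threshold.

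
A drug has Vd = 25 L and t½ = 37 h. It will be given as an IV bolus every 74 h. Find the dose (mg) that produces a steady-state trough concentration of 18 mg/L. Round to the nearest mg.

τ/t½ = 74/37 ≈ 2, so f = (1/2)^(74/37) ≈ 0.250000.
Cmin,ss = (D/Vd)·f/(1−f), so D = Cmin,ss·Vd·(1−f)/f.
D = 18 × 25 × (1−f)/f ≈ 18 × 25 × 3.00000 ≈ 1350.00 mg.

1350 mg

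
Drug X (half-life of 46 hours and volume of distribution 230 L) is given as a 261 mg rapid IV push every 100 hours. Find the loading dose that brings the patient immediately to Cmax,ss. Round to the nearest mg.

335 mg

f = (1/2)^(100/46) ≈ 0.221609; accumulation ratio R = 1/(1−f) ≈ 1.28470.
Loading dose to hit Cmax,ss on first dose: D_load = D_maint·R ≈ 261 × 1.28470 ≈ 335.31 mg.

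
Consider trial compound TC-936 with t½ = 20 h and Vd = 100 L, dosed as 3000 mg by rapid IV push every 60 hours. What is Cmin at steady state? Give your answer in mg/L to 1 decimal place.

4.3 mg/L

τ = 60 h = 3 half-lives, so f = (1/2)^3 = 0.125.
Accumulation ratio R = 1/(1 − f) = 1/0.875 = 8/7.
Single-dose peak C₀ = D/Vd = 3000/100 = 30 mg/L.
Steady-state peak Cmax,ss = C₀·R = 30 × 8/7 ≈ 34.286 mg/L.
Steady-state trough Cmin,ss = Cmax,ss·f ≈ 34.286 × 0.125 ≈ 4.286 mg/L.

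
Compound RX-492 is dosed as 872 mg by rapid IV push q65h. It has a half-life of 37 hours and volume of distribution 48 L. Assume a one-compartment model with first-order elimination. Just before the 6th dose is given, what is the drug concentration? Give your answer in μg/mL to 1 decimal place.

f = (1/2)^(τ/t½) = (1/2)^(65/37) ≈ 0.2959.
C₀ = D/Vd = 872/48 ≈ 18.167 μg/mL.
Before the 6th dose, 5 doses have been given. Superposition: Cmin = C₀·(f + f² + … + f^5).
≈ 18.167 × (0.2959 + 0.0876 + 0.0259 + 0.0077 + 0.0023) ≈ 18.167 × 0.4194 ≈ 7.619 μg/mL.

7.6 μg/mL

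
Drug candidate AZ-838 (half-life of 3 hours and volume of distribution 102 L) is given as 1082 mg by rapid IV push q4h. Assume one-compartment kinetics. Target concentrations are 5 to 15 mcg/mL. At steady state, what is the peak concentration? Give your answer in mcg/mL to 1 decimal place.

τ/t½ = 4/3 ≈ 1.3333, so fraction remaining f = (1/2)^(4/3) ≈ 0.3969.
Accumulation ratio R = 1/(1 − f) ≈ 1/0.6031 ≈ 1.6581.
Single-dose peak C₀ = D/Vd = 1082/102 ≈ 10.608 mcg/mL.
Cmax,ss = C₀/(1 − f) ≈ 10.608/0.6031 ≈ 17.589 mcg/mL.
Peak 17.6 mcg/mL vs MTC 15 mcg/mL: exceeds toxic threshold.

17.6 mcg/mL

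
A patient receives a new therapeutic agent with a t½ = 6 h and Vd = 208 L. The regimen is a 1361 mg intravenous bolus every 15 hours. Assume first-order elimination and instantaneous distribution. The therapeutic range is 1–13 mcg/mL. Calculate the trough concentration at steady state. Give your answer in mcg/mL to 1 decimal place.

Over one 15-h interval, 15/6 ≈ 2.5 half-lives elapse, leaving f ≈ 0.1768 of each dose.
Each bolus raises the concentration by D/Vd = 1361/208 ≈ 6.543 mcg/mL.
Steady-state trough Cmin,ss = C₀·f/(1−f) ≈ 6.543 × 0.1768/0.8232 ≈ 1.405 mcg/mL.
Trough 1.4 mcg/mL vs MEC 1 mcg/mL: adequate.

1.4 mcg/mL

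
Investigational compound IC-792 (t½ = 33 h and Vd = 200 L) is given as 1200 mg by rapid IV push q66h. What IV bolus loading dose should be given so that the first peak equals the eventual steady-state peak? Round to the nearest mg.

f = (1/2)^(66/33) ≈ 0.250000; accumulation ratio R = 1/(1−f) ≈ 1.33333.
Loading dose to hit Cmax,ss on first dose: D_load = D_maint·R ≈ 1200 × 1.33333 ≈ 1600.00 mg.

1600 mg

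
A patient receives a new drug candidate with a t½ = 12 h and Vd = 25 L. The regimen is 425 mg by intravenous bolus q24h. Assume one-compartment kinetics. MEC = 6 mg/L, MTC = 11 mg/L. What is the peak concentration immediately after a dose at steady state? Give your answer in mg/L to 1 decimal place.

τ = 24 h = 2 half-lives, so f = (1/2)^2 = 0.25.
At steady state, R = 1/(1 − 0.25) = 4/3.
Single-dose peak C₀ = D/Vd = 425/25 = 17 mg/L.
Steady-state peak Cmax,ss = C₀·R = 17 × 4/3 ≈ 22.667 mg/L.
Peak 22.7 mg/L vs MTC 11 mg/L: exceeds toxic threshold.

22.7 mg/L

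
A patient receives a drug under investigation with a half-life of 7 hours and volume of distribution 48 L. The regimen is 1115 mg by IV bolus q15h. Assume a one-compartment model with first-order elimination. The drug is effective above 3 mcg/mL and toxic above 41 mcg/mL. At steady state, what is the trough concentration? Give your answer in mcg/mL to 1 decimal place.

6.8 mcg/mL

k = ln2/t½ = ln2/7 ≈ 0.099021 h⁻¹; fraction remaining f = e^(−kτ) = e^(−0.099021×15) ≈ 0.2264.
At steady state, accumulation factor R = 1/(1 − e^(−kτ)) ≈ 1.2927.
Each bolus raises the concentration by D/Vd = 1115/48 ≈ 23.229 mcg/mL.
Steady-state peak Cmax,ss = C₀·R ≈ 23.229 × 1.2927 ≈ 30.028 mcg/mL.
Steady-state trough Cmin,ss = Cmax,ss·f ≈ 30.028 × 0.2264 ≈ 6.798 mcg/mL.
Trough 6.8 mcg/mL vs MEC 3 mcg/mL: adequate.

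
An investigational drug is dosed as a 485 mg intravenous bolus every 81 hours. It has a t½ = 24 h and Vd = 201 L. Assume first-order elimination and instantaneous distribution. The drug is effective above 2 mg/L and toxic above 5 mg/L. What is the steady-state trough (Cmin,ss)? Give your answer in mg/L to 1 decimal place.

0.3 mg/L

Over one 81-h interval, 81/24 ≈ 3.375 half-lives elapse, leaving f ≈ 0.0964 of each dose.
Accumulation ratio R = 1/(1 − f) ≈ 1/0.9036 ≈ 1.1067.
Single-dose peak C₀ = D/Vd = 485/201 ≈ 2.413 mg/L.
Steady-state peak Cmax,ss = C₀·R ≈ 2.413 × 1.1067 ≈ 2.670 mg/L.
Steady-state trough Cmin,ss = Cmax,ss·f ≈ 2.670 × 0.0964 ≈ 0.257 mg/L.
Trough 0.3 mg/L vs MEC 2 mg/L: subtherapeutic.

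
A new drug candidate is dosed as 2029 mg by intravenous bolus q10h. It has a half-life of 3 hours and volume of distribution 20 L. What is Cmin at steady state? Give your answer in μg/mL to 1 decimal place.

11.2 μg/mL

Over one 10-h interval, 10/3 ≈ 3.3333 half-lives elapse, leaving f ≈ 0.0992 of each dose.
At steady state, accumulation factor R = 1/(1 − e^(−kτ)) ≈ 1.1101.
Single-dose peak C₀ = D/Vd = 2029/20 ≈ 101.450 μg/mL.
Cmax,ss = C₀/(1 − f) ≈ 101.450/0.9008 ≈ 112.622 μg/mL.
Steady-state trough Cmin,ss = Cmax,ss·f ≈ 112.622 × 0.0992 ≈ 11.172 μg/mL.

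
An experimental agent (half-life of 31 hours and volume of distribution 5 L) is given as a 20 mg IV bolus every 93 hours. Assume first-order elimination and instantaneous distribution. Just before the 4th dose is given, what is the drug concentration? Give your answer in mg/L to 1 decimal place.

f = (1/2)^(τ/t½) = (1/2)^(93/31) ≈ 0.1250.
C₀ = D/Vd = 20/5 ≈ 4.000 mg/L.
Before the 4th dose, 3 doses have been given. Superposition: Cmin = C₀·(f + f² + … + f^3).
≈ 4.000 × (0.1250 + 0.0156 + 0.0020) ≈ 4.000 × 0.1426 ≈ 0.570 mg/L.

0.6 mg/L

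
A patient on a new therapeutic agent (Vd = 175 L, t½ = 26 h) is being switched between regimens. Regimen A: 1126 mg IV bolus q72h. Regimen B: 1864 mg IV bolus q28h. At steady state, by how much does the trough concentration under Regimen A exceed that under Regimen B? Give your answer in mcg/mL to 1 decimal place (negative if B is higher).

Regimen A: f = (1/2)^(72/26) ≈ 0.1467; Cmin,ss = (1126/175)·f/(1−f) ≈ 1.106 mcg/mL.
Regimen B: f = (1/2)^(28/26) ≈ 0.4740; Cmin,ss = (1864/175)·f/(1−f) ≈ 9.598 mcg/mL.
Difference ≈ 1.106 − 9.598 ≈ -8.492 mcg/mL.

-8.5 mcg/mL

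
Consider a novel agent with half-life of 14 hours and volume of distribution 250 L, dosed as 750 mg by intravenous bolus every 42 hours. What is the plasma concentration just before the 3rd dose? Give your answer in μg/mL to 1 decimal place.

f = (1/2)^(τ/t½) = (1/2)^(42/14) ≈ 0.1250.
C₀ = D/Vd = 750/250 ≈ 3.000 μg/mL.
Before the 3rd dose, 2 doses have been given. Superposition: Cmin = C₀·(f + f²).
≈ 3.000 × (0.1250 + 0.0156) ≈ 3.000 × 0.1406 ≈ 0.422 μg/mL.

0.4 μg/mL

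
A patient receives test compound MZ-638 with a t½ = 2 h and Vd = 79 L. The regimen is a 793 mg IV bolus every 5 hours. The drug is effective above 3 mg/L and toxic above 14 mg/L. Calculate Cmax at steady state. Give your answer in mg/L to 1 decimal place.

12.2 mg/L

k = ln2/t½ = ln2/2 ≈ 0.346574 h⁻¹; fraction remaining f = e^(−kτ) = e^(−0.346574×5) ≈ 0.1768.
At steady state, accumulation factor R = 1/(1 − e^(−kτ)) ≈ 1.2148.
Each bolus raises the concentration by D/Vd = 793/79 ≈ 10.038 mg/L.
Cmax,ss = C₀/(1 − f) ≈ 10.038/0.8232 ≈ 12.194 mg/L.
Peak 12.2 mg/L vs MTC 14 mg/L: below toxic threshold.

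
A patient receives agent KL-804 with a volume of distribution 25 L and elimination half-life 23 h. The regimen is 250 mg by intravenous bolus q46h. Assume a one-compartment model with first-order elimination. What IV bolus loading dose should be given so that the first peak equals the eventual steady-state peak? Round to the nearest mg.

f = (1/2)^(46/23) ≈ 0.250000; accumulation ratio R = 1/(1−f) ≈ 1.33333.
Loading dose to hit Cmax,ss on first dose: D_load = D_maint·R ≈ 250 × 1.33333 ≈ 333.33 mg.

333 mg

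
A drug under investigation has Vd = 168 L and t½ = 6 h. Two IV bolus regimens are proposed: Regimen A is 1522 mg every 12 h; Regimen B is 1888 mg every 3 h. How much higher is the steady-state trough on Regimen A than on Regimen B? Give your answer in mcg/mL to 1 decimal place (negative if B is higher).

Regimen A: f = (1/2)^(12/6) ≈ 0.2500; Cmin,ss = (1522/168)·f/(1−f) ≈ 3.020 mcg/mL.
Regimen B: f = (1/2)^(3/6) ≈ 0.7071; Cmin,ss = (1888/168)·f/(1−f) ≈ 27.130 mcg/mL.
Difference ≈ 3.020 − 27.130 ≈ -24.110 mcg/mL.

-24.1 mcg/mL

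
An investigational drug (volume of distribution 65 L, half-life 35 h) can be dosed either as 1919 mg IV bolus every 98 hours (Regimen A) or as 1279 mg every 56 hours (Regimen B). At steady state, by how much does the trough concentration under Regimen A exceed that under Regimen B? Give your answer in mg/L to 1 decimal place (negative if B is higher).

-4.7 mg/L

Regimen A: f = (1/2)^(98/35) ≈ 0.1436; Cmin,ss = (1919/65)·f/(1−f) ≈ 4.950 mg/L.
Regimen B: f = (1/2)^(56/35) ≈ 0.3299; Cmin,ss = (1279/65)·f/(1−f) ≈ 9.687 mg/L.
Difference ≈ 4.950 − 9.687 ≈ -4.737 mg/L.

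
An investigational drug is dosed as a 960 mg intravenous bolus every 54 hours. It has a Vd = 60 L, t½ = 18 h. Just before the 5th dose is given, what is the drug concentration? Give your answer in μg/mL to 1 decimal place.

f = (1/2)^(τ/t½) = (1/2)^(54/18) ≈ 0.1250.
C₀ = D/Vd = 960/60 ≈ 16.000 μg/mL.
Before the 5th dose, 4 doses have been given. Superposition: Cmin = C₀·(f + f² + … + f^4).
≈ 16.000 × (0.1250 + 0.0156 + 0.0020 + 0.0002) ≈ 16.000 × 0.1428 ≈ 2.285 μg/mL.

2.3 μg/mL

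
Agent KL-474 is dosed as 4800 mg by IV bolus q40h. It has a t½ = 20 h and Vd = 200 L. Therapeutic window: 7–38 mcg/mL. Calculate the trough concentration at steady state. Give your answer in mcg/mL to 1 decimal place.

8.0 mcg/mL

The dosing interval is 2 half-lives, so f = 2^(−2) = 0.25.
Accumulation ratio R = 1/(1 − f) = 1/0.75 = 4/3.
Single-dose peak C₀ = D/Vd = 4800/200 = 24 mcg/mL.
Steady-state peak Cmax,ss = C₀·R = 24 × 4/3 ≈ 32.000 mcg/mL.
Steady-state trough Cmin,ss = Cmax,ss·f ≈ 32.000 × 0.25 ≈ 8.000 mcg/mL.
Trough 8.0 mcg/mL vs MEC 7 mcg/mL: adequate.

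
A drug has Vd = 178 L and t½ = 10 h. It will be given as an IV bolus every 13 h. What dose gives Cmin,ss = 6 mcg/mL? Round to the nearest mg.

τ/t½ = 13/10 ≈ 1.3, so f = (1/2)^(13/10) ≈ 0.406126.
Cmin,ss = (D/Vd)·f/(1−f), so D = Cmin,ss·Vd·(1−f)/f.
D = 6 × 178 × (1−f)/f ≈ 6 × 178 × 1.46229 ≈ 1561.73 mg.

1562 mg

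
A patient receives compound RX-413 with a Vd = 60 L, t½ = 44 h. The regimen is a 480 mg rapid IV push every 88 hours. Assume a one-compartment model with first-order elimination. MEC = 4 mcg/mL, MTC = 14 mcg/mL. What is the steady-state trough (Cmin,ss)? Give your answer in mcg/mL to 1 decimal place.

τ = 88 h = 2 half-lives, so f = (1/2)^2 = 0.25.
At steady state, R = 1/(1 − 0.25) = 4/3.
Single-dose peak C₀ = D/Vd = 480/60 = 8 mcg/mL.
Steady-state peak Cmax,ss = C₀·R = 8 × 4/3 ≈ 10.667 mcg/mL.
Steady-state trough Cmin,ss = Cmax,ss·f ≈ 10.667 × 0.25 ≈ 2.667 mcg/mL.
Trough 2.7 mcg/mL vs MEC 4 mcg/mL: subtherapeutic.

2.7 mcg/mL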